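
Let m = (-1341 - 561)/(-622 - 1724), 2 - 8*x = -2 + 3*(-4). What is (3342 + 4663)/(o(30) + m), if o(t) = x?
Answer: 3129955/1099 ≈ 2848.0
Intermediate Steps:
x = 2 (x = 1/4 - (-2 + 3*(-4))/8 = 1/4 - (-2 - 12)/8 = 1/4 - 1/8*(-14) = 1/4 + 7/4 = 2)
o(t) = 2
m = 317/391 (m = -1902/(-2346) = -1902*(-1/2346) = 317/391 ≈ 0.81074)
(3342 + 4663)/(o(30) + m) = (3342 + 4663)/(2 + 317/391) = 8005/(1099/391) = 8005*(391/1099) = 3129955/1099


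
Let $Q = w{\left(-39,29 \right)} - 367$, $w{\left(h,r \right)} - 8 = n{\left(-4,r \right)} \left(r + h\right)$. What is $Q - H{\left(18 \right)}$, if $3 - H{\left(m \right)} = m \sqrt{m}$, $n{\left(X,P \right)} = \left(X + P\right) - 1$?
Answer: $-602 + 54 \sqrt{2} \approx -525.63$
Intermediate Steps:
$n{\left(X,P \right)} = -1 + P + X$ ($n{\left(X,P \right)} = \left(P + X\right) - 1 = -1 + P + X$)
$H{\left(m \right)} = 3 - m^{\frac{3}{2}}$ ($H{\left(m \right)} = 3 - m \sqrt{m} = 3 - m^{\frac{3}{2}}$)
$w{\left(h,r \right)} = 8 + \left(-5 + r\right) \left(h + r\right)$ ($w{\left(h,r \right)} = 8 + \left(-1 + r - 4\right) \left(r + h\right) = 8 + \left(-5 + r\right) \left(h + r\right)$)
$Q = -599$ ($Q = \left(8 - 39 \left(-5 + 29\right) + 29 \left(-5 + 29\right)\right) - 367 = \left(8 - 936 + 29 \cdot 24\right) - 367 = \left(8 - 936 + 696\right) - 367 = -232 - 367 = -599$)
$Q - H{\left(18 \right)} = -599 - \left(3 - 18^{\frac{3}{2}}\right) = -599 - \left(3 - 54 \sqrt{2}\right) = -602 + 54 \sqrt{2}$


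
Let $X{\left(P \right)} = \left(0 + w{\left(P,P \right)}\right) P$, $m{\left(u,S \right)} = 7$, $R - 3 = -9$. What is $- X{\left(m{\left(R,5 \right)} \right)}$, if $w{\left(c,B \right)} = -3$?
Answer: $21$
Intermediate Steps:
$R = -6$ ($R = 3 - 9 = -6$)
$X{\left(P \right)} = - 3 P$ ($X{\left(P \right)} = \left(0 - 3\right) P = - 3 P$)
$- X{\left(m{\left(R,5 \right)} \right)} = - \left(-3\right) 7 = \left(-1\right) \left(-21\right) = 21$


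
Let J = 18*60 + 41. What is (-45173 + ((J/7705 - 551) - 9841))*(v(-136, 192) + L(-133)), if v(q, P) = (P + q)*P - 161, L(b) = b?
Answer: -4477354299432/7705 ≈ -5.8110e+8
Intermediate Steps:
J = 1121 (J = 1080 + 41 = 1121)
v(q, P) = -161 + P*(P + q) (v(q, P) = P*(P + q) - 161 = -161 + P*(P + q))
(-45173 + ((J/7705 - 551) - 9841))*(v(-136, 192) + L(-133)) = (-45173 + ((1121/7705 - 551) - 9841))*((-161 + 192**2 + 192*(-136)) - 133) = (-45173 + ((1121*(1/7705) - 551) - 9841))*((-161 + 36864 - 26112) - 133) = (-45173 + ((1121/7705 - 551) - 9841))*(10591 - 133) = (-45173 + (-4244334/7705 - 9841))*10458 = (-45173 - 80069239/7705)*10458 = -428127204/7705*10458 = -4477354299432/7705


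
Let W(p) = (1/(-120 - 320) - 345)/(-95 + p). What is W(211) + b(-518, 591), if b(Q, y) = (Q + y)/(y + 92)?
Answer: -99954163/34860320 ≈ -2.8673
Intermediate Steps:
W(p) = -151801/(440*(-95 + p)) (W(p) = (1/(-440) - 345)/(-95 + p) = (-1/440 - 345)/(-95 + p) = -151801/(440*(-95 + p)))
b(Q, y) = (Q + y)/(92 + y)
W(211) + b(-518, 591) = -151801/(-41800 + 440*211) + (-518 + 591)/(92 + 591) = -151801/(-41800 + 92840) + 73/683 = -151801/51040 + (1/683)*73 = -151801*1/51040 + 73/683 = -151801/51040 + 73/683 = -99954163/34860320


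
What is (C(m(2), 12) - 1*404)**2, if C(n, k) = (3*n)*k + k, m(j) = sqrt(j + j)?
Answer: 102400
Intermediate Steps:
m(j) = sqrt(2)*sqrt(j) (m(j) = sqrt(2*j) = sqrt(2)*sqrt(j))
C(n, k) = k + 3*k*n (C(n, k) = 3*k*n + k = k + 3*k*n)
(C(m(2), 12) - 1*404)**2 = (12*(1 + 3*(sqrt(2)*sqrt(2))) - 1*404)**2 = (12*(1 + 3*2) - 404)**2 = (12*(1 + 6) - 404)**2 = (12*7 - 404)**2 = (84 - 404)**2 = (-320)**2 = 102400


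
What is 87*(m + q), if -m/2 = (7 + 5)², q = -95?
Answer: -33321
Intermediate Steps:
m = -288 (m = -2*(7 + 5)² = -2*12² = -2*144 = -288)
87*(m + q) = 87*(-288 - 95) = 87*(-383) = -33321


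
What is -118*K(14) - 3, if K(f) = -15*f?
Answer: 24777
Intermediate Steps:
-118*K(14) - 3 = -(-1770)*14 - 3 = -118*(-210) - 3 = 24780 - 3 = 24777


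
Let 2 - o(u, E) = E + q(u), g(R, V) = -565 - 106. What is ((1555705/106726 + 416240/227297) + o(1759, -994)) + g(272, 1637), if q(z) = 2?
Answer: 8233526087531/24258499622 ≈ 339.41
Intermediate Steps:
g(R, V) = -671
o(u, E) = -E (o(u, E) = 2 - (E + 2) = 2 - (2 + E) = 2 + (-2 - E) = -E)
((1555705/106726 + 416240/227297) + o(1759, -994)) + g(272, 1637) = ((1555705/106726 + 416240/227297) - 1*(-994)) - 671 = ((1555705*(1/106726) + 416240*(1/227297)) + 994) - 671 = ((1555705/106726 + 416240/227297) + 994) - 671 = (398030709625/24258499622 + 994) - 671 = 24510979333893/24258499622 - 671 = 8233526087531/24258499622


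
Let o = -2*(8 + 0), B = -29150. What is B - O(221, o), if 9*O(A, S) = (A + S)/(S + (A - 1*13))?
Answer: -50371405/1728 ≈ -29150.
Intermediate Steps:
o = -16 (o = -2*8 = -16)
O(A, S) = (A + S)/(9*(-13 + A + S)) (O(A, S) = ((A + S)/(S + (A - 1*13)))/9 = ((A + S)/(S + (A - 13)))/9 = ((A + S)/(S + (-13 + A)))/9 = ((A + S)/(-13 + A + S))/9 = (A + S)/(9*(-13 + A + S)))
B - O(221, o) = -29150 - (221 - 16)/(9*(-13 + 221 - 16)) = -29150 - 205/(9*192) = -29150 - 1*205/1728 = -29150 - 205/1728 = -50371405/1728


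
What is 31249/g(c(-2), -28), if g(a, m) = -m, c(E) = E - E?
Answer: 31249/28 ≈ 1116.0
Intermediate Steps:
c(E) = 0
31249/g(c(-2), -28) = 31249/((-1*(-28))) = 31249/28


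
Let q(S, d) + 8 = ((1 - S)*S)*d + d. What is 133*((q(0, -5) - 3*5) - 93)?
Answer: -16093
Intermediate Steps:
q(S, d) = -8 + d + S*d*(1 - S) (q(S, d) = -8 + (((1 - S)*S)*d + d) = -8 + ((S*(1 - S))*d + d) = -8 + (S*d*(1 - S) + d) = -8 + (d + S*d*(1 - S)) = -8 + d + S*d*(1 - S))
133*((q(0, -5) - 3*5) - 93) = 133*(((-8 - 5 + 0*(-5) - 1*(-5)*0²) - 3*5) - 93) = 133*(((-8 - 5 + 0 - 1*(-5)*0) - 15) - 93) = 133*(((-8 - 5 + 0 + 0) - 15) - 93) = 133*((-13 - 15) - 93) = 133*(-28 - 93) = 133*(-121) = -16093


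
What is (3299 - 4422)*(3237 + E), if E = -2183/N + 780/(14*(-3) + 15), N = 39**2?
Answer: -5477268542/1521 ≈ -3.6011e+6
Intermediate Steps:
N = 1521
E = -46123/1521 (E = -2183/1521 + 780/(14*(-3) + 15) = -2183*1/1521 + 780/(-42 + 15) = -2183/1521 + 780/(-27) = -2183/1521 + 780*(-1/27) = -2183/1521 - 260/9 = -46123/1521 ≈ -30.324)
(3299 - 4422)*(3237 + E) = (3299 - 4422)*(3237 - 46123/1521) = -1123*4877354/1521 = -5477268542/1521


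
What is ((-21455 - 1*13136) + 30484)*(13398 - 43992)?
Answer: 125649558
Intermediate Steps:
((-21455 - 1*13136) + 30484)*(13398 - 43992) = ((-21455 - 13136) + 30484)*(-30594) = (-34591 + 30484)*(-30594) = -4107*(-30594) = 125649558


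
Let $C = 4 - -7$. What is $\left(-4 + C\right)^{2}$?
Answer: $49$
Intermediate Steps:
$C = 11$ ($C = 4 + 7 = 11$)
$\left(-4 + C\right)^{2} = \left(-4 + 11\right)^{2} = 7^{2} = 49$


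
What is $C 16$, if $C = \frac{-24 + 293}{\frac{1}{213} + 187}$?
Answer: $\frac{114594}{4979} \approx 23.015$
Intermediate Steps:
$C = \frac{57297}{39832}$ ($C = \frac{269}{\frac{1}{213} + 187} = \frac{269}{\frac{39832}{213}} = 269 \cdot \frac{213}{39832} = \frac{57297}{39832} \approx 1.4385$)
$C 16 = \frac{57297}{39832} \cdot 16 = \frac{114594}{4979}$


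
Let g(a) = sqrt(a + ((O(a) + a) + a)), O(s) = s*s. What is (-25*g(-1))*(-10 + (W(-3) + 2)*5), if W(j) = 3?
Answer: -375*I*sqrt(2) ≈ -530.33*I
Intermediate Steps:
O(s) = s**2
g(a) = sqrt(a**2 + 3*a) (g(a) = sqrt(a + ((a**2 + a) + a)) = sqrt(a + ((a + a**2) + a)) = sqrt(a + (a**2 + 2*a)) = sqrt(a**2 + 3*a))
(-25*g(-1))*(-10 + (W(-3) + 2)*5) = (-25*I*sqrt(3 - 1))*(-10 + (3 + 2)*5) = (-25*I*sqrt(2))*(-10 + 5*5) = (-25*I*sqrt(2))*(-10 + 25) = -25*I*sqrt(2)*15 = -375*I*sqrt(2)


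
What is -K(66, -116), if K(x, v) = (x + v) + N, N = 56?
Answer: -6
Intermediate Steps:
K(x, v) = 56 + v + x (K(x, v) = (x + v) + 56 = (v + x) + 56 = 56 + v + x)
-K(66, -116) = -(56 - 116 + 66) = -1*6 = -6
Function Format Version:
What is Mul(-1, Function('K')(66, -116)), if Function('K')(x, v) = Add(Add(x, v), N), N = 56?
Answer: -6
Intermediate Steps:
Function('K')(x, v) = Add(56, v, x) (Function('K')(x, v) = Add(Add(x, v), 56) = Add(Add(v, x), 56) = Add(56, v, x))
Mul(-1, Function('K')(66, -116)) = Mul(-1, Add(56, -116, 66)) = Mul(-1, 6) = -6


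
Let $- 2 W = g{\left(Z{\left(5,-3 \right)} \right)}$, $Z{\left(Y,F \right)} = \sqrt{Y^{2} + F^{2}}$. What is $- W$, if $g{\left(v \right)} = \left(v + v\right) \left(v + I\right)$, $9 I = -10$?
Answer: $34 - \frac{10 \sqrt{34}}{9} \approx 27.521$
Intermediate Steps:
$I = - \frac{10}{9}$ ($I = \frac{1}{9} \left(-10\right) = - \frac{10}{9} \approx -1.1111$)
$Z{\left(Y,F \right)} = \sqrt{F^{2} + Y^{2}}$
$g{\left(v \right)} = 2 v \left(- \frac{10}{9} + v\right)$ ($g{\left(v \right)} = \left(v + v\right) \left(v - \frac{10}{9}\right) = 2 v \left(- \frac{10}{9} + v\right)$)
$W = - \frac{\sqrt{34} \left(-10 + 9 \sqrt{34}\right)}{9}$ ($W = - \frac{\frac{2}{9} \sqrt{\left(-3\right)^{2} + 5^{2}} \left(-10 + 9 \sqrt{\left(-3\right)^{2} + 5^{2}}\right)}{2} = - \frac{\frac{2}{9} \sqrt{9 + 25} \left(-10 + 9 \sqrt{9 + 25}\right)}{2} = - \frac{\frac{2}{9} \sqrt{34} \left(-10 + 9 \sqrt{34}\right)}{2} = - \frac{\sqrt{34} \left(-10 + 9 \sqrt{34}\right)}{9} \approx -27.521$)
$- W = - (-34 + \frac{10 \sqrt{34}}{9}) = 34 - \frac{10 \sqrt{34}}{9}$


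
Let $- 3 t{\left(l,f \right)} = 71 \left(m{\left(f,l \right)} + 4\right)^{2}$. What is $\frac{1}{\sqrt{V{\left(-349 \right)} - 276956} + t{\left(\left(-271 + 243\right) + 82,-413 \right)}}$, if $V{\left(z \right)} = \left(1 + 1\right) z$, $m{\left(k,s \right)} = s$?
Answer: $- \frac{358266}{28524477611} - \frac{9 i \sqrt{277654}}{57048955222} \approx -1.256 \cdot 10^{-5} - 8.3128 \cdot 10^{-8} i$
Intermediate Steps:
$V{\left(z \right)} = 2 z$
$t{\left(l,f \right)} = - \frac{71 \left(4 + l\right)^{2}}{3}$ ($t{\left(l,f \right)} = - \frac{71 \left(l + 4\right)^{2}}{3} = - \frac{71 \left(4 + l\right)^{2}}{3}$)
$\frac{1}{\sqrt{V{\left(-349 \right)} - 276956} + t{\left(\left(-271 + 243\right) + 82,-413 \right)}} = \frac{1}{\sqrt{2 \left(-349\right) - 276956} - \frac{71 \left(4 + \left(\left(-271 + 243\right) + 82\right)\right)^{2}}{3}} = \frac{1}{\sqrt{-698 - 276956} - \frac{71 \left(4 + \left(-28 + 82\right)\right)^{2}}{3}} = \frac{1}{\sqrt{-277654} - \frac{71 \left(4 + 54\right)^{2}}{3}} = \frac{1}{i \sqrt{277654} - \frac{71 \cdot 58^{2}}{3}} = \frac{1}{i \sqrt{277654} - \frac{238844}{3}} = \frac{1}{- \frac{238844}{3} + i \sqrt{277654}}$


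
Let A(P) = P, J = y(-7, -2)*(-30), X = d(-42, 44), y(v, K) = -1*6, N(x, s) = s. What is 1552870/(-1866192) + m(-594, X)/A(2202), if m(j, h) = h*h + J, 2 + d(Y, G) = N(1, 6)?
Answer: -84823503/114148744 ≈ -0.74310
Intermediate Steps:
y(v, K) = -6
d(Y, G) = 4 (d(Y, G) = -2 + 6 = 4)
X = 4
J = 180 (J = -6*(-30) = 180)
m(j, h) = 180 + h**2 (m(j, h) = h*h + 180 = h**2 + 180 = 180 + h**2)
1552870/(-1866192) + m(-594, X)/A(2202) = 1552870/(-1866192) + (180 + 4**2)/2202 = 1552870*(-1/1866192) + (180 + 16)*(1/2202) = -776435/933096 + 196*(1/2202) = -776435/933096 + 98/1101 = -84823503/114148744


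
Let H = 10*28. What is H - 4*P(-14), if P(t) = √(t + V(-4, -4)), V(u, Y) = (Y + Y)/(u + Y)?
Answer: 280 - 4*I*√13 ≈ 280.0 - 14.422*I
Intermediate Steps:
H = 280
V(u, Y) = 2*Y/(Y + u) (V(u, Y) = (2*Y)/(Y + u) = 2*Y/(Y + u))
P(t) = √(1 + t) (P(t) = √(t + 2*(-4)/(-4 - 4)) = √(t + 2*(-4)/(-8)) = √(t + 2*(-4)*(-⅛)) = √(t + 1) = √(1 + t))
H - 4*P(-14) = 280 - 4*√(1 - 14) = 280 - 4*I*√13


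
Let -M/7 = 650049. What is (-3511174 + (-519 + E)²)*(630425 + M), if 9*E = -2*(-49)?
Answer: 1032870032393270/81 ≈ 1.2751e+13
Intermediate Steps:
E = 98/9 (E = (-2*(-49))/9 = (⅑)*98 = 98/9 ≈ 10.889)
M = -4550343 (M = -7*650049 = -4550343)
(-3511174 + (-519 + E)²)*(630425 + M) = (-3511174 + (-519 + 98/9)²)*(630425 - 4550343) = (-3511174 + (-4573/9)²)*(-3919918) = (-3511174 + 20912329/81)*(-3919918) = -263492765/81*(-3919918) = 1032870032393270/81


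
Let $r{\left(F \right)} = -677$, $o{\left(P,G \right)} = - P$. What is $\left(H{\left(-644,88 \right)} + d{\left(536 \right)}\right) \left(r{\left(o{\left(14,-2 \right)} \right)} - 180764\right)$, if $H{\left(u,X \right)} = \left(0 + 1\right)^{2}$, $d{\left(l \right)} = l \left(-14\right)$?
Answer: $1361351823$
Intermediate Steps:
$d{\left(l \right)} = - 14 l$
$H{\left(u,X \right)} = 1$ ($H{\left(u,X \right)} = 1^{2} = 1$)
$\left(H{\left(-644,88 \right)} + d{\left(536 \right)}\right) \left(r{\left(o{\left(14,-2 \right)} \right)} - 180764\right) = \left(1 - 7504\right) \left(-677 - 180764\right) = \left(1 - 7504\right) \left(-181441\right) = \left(-7503\right) \left(-181441\right) = 1361351823$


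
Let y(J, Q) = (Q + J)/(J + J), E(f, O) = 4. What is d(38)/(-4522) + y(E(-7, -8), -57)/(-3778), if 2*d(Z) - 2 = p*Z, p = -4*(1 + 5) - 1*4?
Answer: 8144305/68336464 ≈ 0.11918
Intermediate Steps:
y(J, Q) = (J + Q)/(2*J) (y(J, Q) = (J + Q)/((2*J)) = (J + Q)*(1/(2*J)) = (J + Q)/(2*J))
p = -28 (p = -4*6 - 4 = -24 - 4 = -28)
d(Z) = 1 - 14*Z (d(Z) = 1 + (-28*Z)/2 = 1 - 14*Z)
d(38)/(-4522) + y(E(-7, -8), -57)/(-3778) = (1 - 14*38)/(-4522) + ((½)*(4 - 57)/4)/(-3778) = (1 - 532)*(-1/4522) + ((½)*(¼)*(-53))*(-1/3778) = -531*(-1/4522) - 53/8*(-1/3778) = 531/4522 + 53/30224 = 8144305/68336464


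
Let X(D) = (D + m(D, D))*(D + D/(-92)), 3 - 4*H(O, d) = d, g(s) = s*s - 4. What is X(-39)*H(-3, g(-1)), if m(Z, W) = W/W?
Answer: 202293/92 ≈ 2198.8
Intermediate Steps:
m(Z, W) = 1
g(s) = -4 + s**2 (g(s) = s**2 - 4 = -4 + s**2)
H(O, d) = 3/4 - d/4
X(D) = 91*D*(1 + D)/92 (X(D) = (D + 1)*(D + D/(-92)) = (1 + D)*(D + D*(-1/92)) = (1 + D)*(D - D/92) = (1 + D)*(91*D/92) = 91*D*(1 + D)/92)
X(-39)*H(-3, g(-1)) = ((91/92)*(-39)*(1 - 39))*(3/4 - (-4 + (-1)**2)/4) = ((91/92)*(-39)*(-38))*(3/4 - (-4 + 1)/4) = 67431*(3/4 - 1/4*(-3))/46 = 67431*(3/4 + 3/4)/46 = (67431/46)*(3/2) = 202293/92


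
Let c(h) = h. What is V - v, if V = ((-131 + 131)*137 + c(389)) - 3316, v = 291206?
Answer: -294133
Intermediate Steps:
V = -2927 (V = ((-131 + 131)*137 + 389) - 3316 = (0*137 + 389) - 3316 = (0 + 389) - 3316 = 389 - 3316 = -2927)
V - v = -2927 - 1*291206 = -2927 - 291206 = -294133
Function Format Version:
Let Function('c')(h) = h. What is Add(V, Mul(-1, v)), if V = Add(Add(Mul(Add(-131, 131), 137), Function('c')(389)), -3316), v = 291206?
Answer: -294133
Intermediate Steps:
V = -2927 (V = Add(Add(Mul(Add(-131, 131), 137), 389), -3316) = Add(Add(Mul(0, 137), 389), -3316) = Add(Add(0, 389), -3316) = Add(389, -3316) = -2927)
Add(V, Mul(-1, v)) = Add(-2927, Mul(-1, 291206)) = Add(-2927, -291206) = -294133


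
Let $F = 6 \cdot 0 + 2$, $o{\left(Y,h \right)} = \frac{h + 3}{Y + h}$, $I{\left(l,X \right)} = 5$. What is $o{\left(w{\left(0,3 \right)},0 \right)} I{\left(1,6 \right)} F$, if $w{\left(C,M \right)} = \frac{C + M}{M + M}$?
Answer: $60$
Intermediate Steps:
$w{\left(C,M \right)} = \frac{C + M}{2 M}$
$o{\left(Y,h \right)} = \frac{3 + h}{Y + h}$
$F = 2$ ($F = 0 + 2 = 2$)
$o{\left(w{\left(0,3 \right)},0 \right)} I{\left(1,6 \right)} F = \frac{3 + 0}{\frac{0 + 3}{2 \cdot 3} + 0} \cdot 5 \cdot 2 = \frac{1}{\frac{1}{2} \cdot \frac{1}{3} \cdot 3 + 0} \cdot 3 \cdot 5 \cdot 2 = \frac{1}{\frac{1}{2} + 0} \cdot 3 \cdot 5 \cdot 2 = \frac{1}{\frac{1}{2}} \cdot 3 \cdot 5 \cdot 2 = 2 \cdot 3 \cdot 5 \cdot 2 = 6 \cdot 5 \cdot 2 = 30 \cdot 2 = 60$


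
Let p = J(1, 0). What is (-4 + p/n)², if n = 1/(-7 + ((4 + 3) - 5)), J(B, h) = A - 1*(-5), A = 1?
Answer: 1156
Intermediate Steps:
J(B, h) = 6 (J(B, h) = 1 - 1*(-5) = 1 + 5 = 6)
p = 6
n = -⅕ (n = 1/(-7 + (7 - 5)) = 1/(-7 + 2) = 1/(-5) = -⅕ ≈ -0.20000)
(-4 + p/n)² = (-4 + 6/(-⅕))² = (-4 + 6*(-5))² = (-4 - 30)² = (-34)² = 1156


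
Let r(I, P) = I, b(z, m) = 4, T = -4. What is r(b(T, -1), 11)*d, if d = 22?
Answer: 88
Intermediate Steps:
r(b(T, -1), 11)*d = 4*22 = 88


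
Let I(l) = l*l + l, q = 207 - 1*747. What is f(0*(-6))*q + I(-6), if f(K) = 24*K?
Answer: 30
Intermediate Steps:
q = -540 (q = 207 - 747 = -540)
I(l) = l + l² (I(l) = l² + l = l + l²)
f(0*(-6))*q + I(-6) = (24*(0*(-6)))*(-540) - 6*(1 - 6) = (24*0)*(-540) - 6*(-5) = 0*(-540) + 30 = 0 + 30 = 30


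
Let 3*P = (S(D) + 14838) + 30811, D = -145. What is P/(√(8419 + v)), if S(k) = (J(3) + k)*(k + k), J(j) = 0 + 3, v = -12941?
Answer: -28943*I*√4522/4522 ≈ -430.41*I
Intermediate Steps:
J(j) = 3
S(k) = 2*k*(3 + k) (S(k) = (3 + k)*(k + k) = (3 + k)*(2*k) = 2*k*(3 + k))
P = 28943 (P = ((2*(-145)*(3 - 145) + 14838) + 30811)/3 = ((2*(-145)*(-142) + 14838) + 30811)/3 = ((41180 + 14838) + 30811)/3 = (56018 + 30811)/3 = (⅓)*86829 = 28943)
P/(√(8419 + v)) = 28943/(√(8419 - 12941)) = 28943/(√(-4522)) = 28943/((I*√4522)) = 28943*(-I*√4522/4522) = -28943*I*√4522/4522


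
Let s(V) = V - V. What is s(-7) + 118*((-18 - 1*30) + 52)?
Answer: 472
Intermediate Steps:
s(V) = 0
s(-7) + 118*((-18 - 1*30) + 52) = 0 + 118*((-18 - 1*30) + 52) = 0 + 118*((-18 - 30) + 52) = 0 + 118*(-48 + 52) = 0 + 118*4 = 0 + 472 = 472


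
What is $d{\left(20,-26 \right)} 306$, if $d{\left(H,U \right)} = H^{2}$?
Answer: $122400$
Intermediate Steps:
$d{\left(20,-26 \right)} 306 = 20^{2} \cdot 306 = 400 \cdot 306 = 122400$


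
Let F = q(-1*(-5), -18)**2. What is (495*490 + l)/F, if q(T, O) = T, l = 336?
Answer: 242886/25 ≈ 9715.4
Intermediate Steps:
F = 25 (F = (-1*(-5))**2 = 5**2 = 25)
(495*490 + l)/F = (495*490 + 336)/25 = (242550 + 336)*(1/25) = 242886*(1/25) = 242886/25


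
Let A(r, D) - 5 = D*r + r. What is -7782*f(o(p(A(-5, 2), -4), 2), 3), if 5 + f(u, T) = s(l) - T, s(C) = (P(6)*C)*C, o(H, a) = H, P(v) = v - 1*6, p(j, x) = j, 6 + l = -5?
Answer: 62256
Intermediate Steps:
l = -11 (l = -6 - 5 = -11)
A(r, D) = 5 + r + D*r (A(r, D) = 5 + (D*r + r) = 5 + (r + D*r) = 5 + r + D*r)
P(v) = -6 + v (P(v) = v - 6 = -6 + v)
s(C) = 0 (s(C) = ((-6 + 6)*C)*C = (0*C)*C = 0*C = 0)
f(u, T) = -5 - T (f(u, T) = -5 + (0 - T) = -5 - T)
-7782*f(o(p(A(-5, 2), -4), 2), 3) = -7782*(-5 - 1*3) = -7782*(-5 - 3) = -7782*(-8) = 62256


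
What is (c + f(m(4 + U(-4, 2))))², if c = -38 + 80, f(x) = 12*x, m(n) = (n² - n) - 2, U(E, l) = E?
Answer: 324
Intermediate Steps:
m(n) = -2 + n² - n
c = 42
(c + f(m(4 + U(-4, 2))))² = (42 + 12*(-2 + (4 - 4)² - (4 - 4)))² = (42 + 12*(-2 + 0² - 1*0))² = (42 + 12*(-2 + 0 + 0))² = (42 + 12*(-2))² = (42 - 24)² = 18² = 324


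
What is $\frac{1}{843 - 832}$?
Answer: $\frac{1}{11} \approx 0.090909$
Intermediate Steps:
$\frac{1}{843 - 832} = \frac{1}{11}$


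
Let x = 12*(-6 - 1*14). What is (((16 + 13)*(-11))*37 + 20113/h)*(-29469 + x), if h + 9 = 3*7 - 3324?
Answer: 129107553349/368 ≈ 3.5084e+8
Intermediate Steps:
x = -240 (x = 12*(-6 - 14) = 12*(-20) = -240)
h = -3312 (h = -9 + (3*7 - 3324) = -9 + (21 - 3324) = -9 - 3303 = -3312)
(((16 + 13)*(-11))*37 + 20113/h)*(-29469 + x) = (((16 + 13)*(-11))*37 + 20113/(-3312))*(-29469 - 240) = ((29*(-11))*37 + 20113*(-1/3312))*(-29709) = (-319*37 - 20113/3312)*(-29709) = (-11803 - 20113/3312)*(-29709) = -39111649/3312*(-29709) = 129107553349/368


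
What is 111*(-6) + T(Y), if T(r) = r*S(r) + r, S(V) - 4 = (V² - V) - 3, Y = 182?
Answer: 5995142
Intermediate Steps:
S(V) = 1 + V² - V (S(V) = 4 + ((V² - V) - 3) = 4 + (-3 + V² - V) = 1 + V² - V)
T(r) = r + r*(1 + r² - r) (T(r) = r*(1 + r² - r) + r = r + r*(1 + r² - r))
111*(-6) + T(Y) = 111*(-6) + 182*(2 + 182² - 1*182) = -666 + 182*(2 + 33124 - 182) = -666 + 182*32944 = -666 + 5995808 = 5995142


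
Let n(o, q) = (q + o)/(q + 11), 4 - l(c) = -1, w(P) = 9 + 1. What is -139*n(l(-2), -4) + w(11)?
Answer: -69/7 ≈ -9.8571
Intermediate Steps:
w(P) = 10
l(c) = 5 (l(c) = 4 - 1*(-1) = 4 + 1 = 5)
n(o, q) = (o + q)/(11 + q)
-139*n(l(-2), -4) + w(11) = -139*(5 - 4)/(11 - 4) + 10 = -139/7 + 10 = -69/7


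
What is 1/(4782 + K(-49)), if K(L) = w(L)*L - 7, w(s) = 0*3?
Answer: 1/4775 ≈ 0.00020942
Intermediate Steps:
w(s) = 0
K(L) = -7 (K(L) = 0*L - 7 = 0 - 7 = -7)
1/(4782 + K(-49)) = 1/(4782 - 7) = 1/4775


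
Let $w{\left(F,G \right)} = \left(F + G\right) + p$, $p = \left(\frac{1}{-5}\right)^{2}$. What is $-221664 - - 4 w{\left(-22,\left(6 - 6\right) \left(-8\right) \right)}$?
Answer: $- \frac{5543796}{25} \approx -2.2175 \cdot 10^{5}$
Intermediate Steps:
$p = \frac{1}{25}$ ($p = \left(- \frac{1}{5}\right)^{2} = \frac{1}{25} \approx 0.04$)
$w{\left(F,G \right)} = \frac{1}{25} + F + G$ ($w{\left(F,G \right)} = \left(F + G\right) + \frac{1}{25} = \frac{1}{25} + F + G$)
$-221664 - - 4 w{\left(-22,\left(6 - 6\right) \left(-8\right) \right)} = -221664 - - 4 \left(\frac{1}{25} - 22 + \left(6 - 6\right) \left(-8\right)\right) = -221664 - - 4 \left(\frac{1}{25} - 22 + 0 \left(-8\right)\right) = -221664 - - 4 \left(\frac{1}{25} - 22 + 0\right) = -221664 - \left(-4\right) \left(- \frac{549}{25}\right) = -221664 - \frac{2196}{25} = - \frac{5543796}{25}$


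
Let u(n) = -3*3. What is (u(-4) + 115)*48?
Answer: 5088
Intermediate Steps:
u(n) = -9
(u(-4) + 115)*48 = (-9 + 115)*48 = 106*48 = 5088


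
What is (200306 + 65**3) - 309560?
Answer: 165371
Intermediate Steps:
(200306 + 65**3) - 309560 = (200306 + 274625) - 309560 = 474931 - 309560 = 165371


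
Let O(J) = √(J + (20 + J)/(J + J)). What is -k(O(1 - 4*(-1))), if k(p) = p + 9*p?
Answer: -5*√30 ≈ -27.386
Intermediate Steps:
O(J) = √(J + (20 + J)/(2*J)) (O(J) = √(J + (20 + J)/((2*J))) = √(J + (20 + J)*(1/(2*J))) = √(J + (20 + J)/(2*J)))
k(p) = 10*p
-k(O(1 - 4*(-1))) = -10*√(2 + 4*(1 - 4*(-1)) + 40/(1 - 4*(-1)))/2 = -10*√(2 + 4*(1 + 4) + 40/(1 + 4))/2 = -10*√(2 + 4*5 + 40/5)/2 = -10*√(2 + 20 + 40*(⅕))/2 = -10*√(2 + 20 + 8)/2 = -10*√30/2 = -5*√30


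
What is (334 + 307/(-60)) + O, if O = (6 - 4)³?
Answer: 20213/60 ≈ 336.88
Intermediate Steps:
O = 8 (O = 2³ = 8)
(334 + 307/(-60)) + O = (334 + 307/(-60)) + 8 = (334 + 307*(-1/60)) + 8 = (334 - 307/60) + 8 = 19733/60 + 8 = 20213/60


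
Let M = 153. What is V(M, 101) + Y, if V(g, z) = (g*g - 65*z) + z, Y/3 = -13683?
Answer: -24104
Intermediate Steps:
Y = -41049 (Y = 3*(-13683) = -41049)
V(g, z) = g² - 64*z (V(g, z) = (g² - 65*z) + z = g² - 64*z)
V(M, 101) + Y = (153² - 64*101) - 41049 = (23409 - 6464) - 41049 = 16945 - 41049 = -24104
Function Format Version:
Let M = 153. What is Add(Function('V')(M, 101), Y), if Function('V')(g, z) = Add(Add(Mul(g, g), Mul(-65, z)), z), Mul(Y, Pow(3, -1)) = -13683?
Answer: -24104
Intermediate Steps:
Y = -41049 (Y = Mul(3, -13683) = -41049)
Function('V')(g, z) = Add(Pow(g, 2), Mul(-64, z)) (Function('V')(g, z) = Add(Add(Pow(g, 2), Mul(-65, z)), z) = Add(Pow(g, 2), Mul(-64, z)))
Add(Function('V')(M, 101), Y) = Add(Add(Pow(153, 2), Mul(-64, 101)), -41049) = Add(Add(23409, -6464), -41049) = Add(16945, -41049) = -24104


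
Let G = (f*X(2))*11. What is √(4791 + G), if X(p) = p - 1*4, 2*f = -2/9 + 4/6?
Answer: 5*√1723/3 ≈ 69.182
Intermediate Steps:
f = 2/9 (f = (-2/9 + 4/6)/2 = (-2*⅑ + 4*(⅙))/2 = (-2/9 + ⅔)/2 = (½)*(4/9) = 2/9 ≈ 0.22222)
X(p) = -4 + p (X(p) = p - 4 = -4 + p)
G = -44/9 (G = (2*(-4 + 2)/9)*11 = ((2/9)*(-2))*11 = -4/9*11 = -44/9 ≈ -4.8889)
√(4791 + G) = √(4791 - 44/9) = √(43075/9) = 5*√1723/3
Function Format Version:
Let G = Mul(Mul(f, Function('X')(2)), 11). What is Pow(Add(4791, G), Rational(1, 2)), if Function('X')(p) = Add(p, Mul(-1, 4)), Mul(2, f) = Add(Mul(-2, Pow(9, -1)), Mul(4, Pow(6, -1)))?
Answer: Mul(Rational(5, 3), Pow(1723, Rational(1, 2))) ≈ 69.182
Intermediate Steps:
f = Rational(2, 9) (f = Mul(Rational(1, 2), Add(Mul(-2, Pow(9, -1)), Mul(4, Pow(6, -1)))) = Mul(Rational(1, 2), Add(Mul(-2, Rational(1, 9)), Mul(4, Rational(1, 6)))) = Mul(Rational(1, 2), Add(Rational(-2, 9), Rational(2, 3))) = Mul(Rational(1, 2), Rational(4, 9)) = Rational(2, 9) ≈ 0.22222)
Function('X')(p) = Add(-4, p) (Function('X')(p) = Add(p, -4) = Add(-4, p))
G = Rational(-44, 9) (G = Mul(Mul(Rational(2, 9), Add(-4, 2)), 11) = Mul(Mul(Rational(2, 9), -2), 11) = Mul(Rational(-4, 9), 11) = Rational(-44, 9) ≈ -4.8889)
Pow(Add(4791, G), Rational(1, 2)) = Pow(Add(4791, Rational(-44, 9)), Rational(1, 2)) = Pow(Rational(43075, 9), Rational(1, 2)) = Mul(Rational(5, 3), Pow(1723, Rational(1, 2)))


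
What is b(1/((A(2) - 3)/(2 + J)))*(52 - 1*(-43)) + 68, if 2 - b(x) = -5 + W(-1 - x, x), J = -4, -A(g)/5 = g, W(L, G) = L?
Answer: 10954/13 ≈ 842.62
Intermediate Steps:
A(g) = -5*g
b(x) = 8 + x (b(x) = 2 - (-5 + (-1 - x)) = 2 - (-6 - x) = 2 + (6 + x) = 8 + x)
b(1/((A(2) - 3)/(2 + J)))*(52 - 1*(-43)) + 68 = (8 + 1/((-5*2 - 3)/(2 - 4)))*(52 - 1*(-43)) + 68 = (8 + 1/((-10 - 3)/(-2)))*(52 + 43) + 68 = (8 + 1/(-13*(-½)))*95 + 68 = (8 + 1/(13/2))*95 + 68 = (8 + 2/13)*95 + 68 = (106/13)*95 + 68 = 10070/13 + 68 = 10954/13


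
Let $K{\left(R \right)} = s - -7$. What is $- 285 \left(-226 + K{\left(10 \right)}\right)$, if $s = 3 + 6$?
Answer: $59850$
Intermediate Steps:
$s = 9$
$K{\left(R \right)} = 16$ ($K{\left(R \right)} = 9 - -7 = 9 + 7 = 16$)
$- 285 \left(-226 + K{\left(10 \right)}\right) = - 285 \left(-226 + 16\right) = \left(-285\right) \left(-210\right) = 59850$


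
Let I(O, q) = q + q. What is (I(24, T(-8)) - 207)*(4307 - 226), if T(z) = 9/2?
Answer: -808038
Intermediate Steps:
T(z) = 9/2 (T(z) = 9*(½) = 9/2)
I(O, q) = 2*q
(I(24, T(-8)) - 207)*(4307 - 226) = (2*(9/2) - 207)*(4307 - 226) = (9 - 207)*4081 = -198*4081 = -808038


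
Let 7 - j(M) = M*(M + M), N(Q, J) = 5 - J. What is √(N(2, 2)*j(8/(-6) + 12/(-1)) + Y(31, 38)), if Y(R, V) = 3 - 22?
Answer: I*√9582/3 ≈ 32.629*I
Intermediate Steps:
Y(R, V) = -19
j(M) = 7 - 2*M² (j(M) = 7 - M*(M + M) = 7 - M*2*M = 7 - 2*M²)
√(N(2, 2)*j(8/(-6) + 12/(-1)) + Y(31, 38)) = √((5 - 1*2)*(7 - 2*(8/(-6) + 12/(-1))²) - 19) = √((5 - 2)*(7 - 2*(8*(-⅙) + 12*(-1))²) - 19) = √(3*(7 - 2*(-4/3 - 12)²) - 19) = √(3*(7 - 2*(-40/3)²) - 19) = √(3*(7 - 2*1600/9) - 19) = √(3*(7 - 3200/9) - 19) = √(3*(-3137/9) - 19) = √(-3137/3 - 19) = √(-3194/3) = I*√9582/3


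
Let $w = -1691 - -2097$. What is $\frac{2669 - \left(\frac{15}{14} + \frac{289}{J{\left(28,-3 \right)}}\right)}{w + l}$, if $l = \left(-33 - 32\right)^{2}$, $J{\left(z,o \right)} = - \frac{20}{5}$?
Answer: $\frac{6975}{11788} \approx 0.5917$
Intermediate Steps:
$J{\left(z,o \right)} = -4$ ($J{\left(z,o \right)} = \left(-20\right) \frac{1}{5} = -4$)
$l = 4225$ ($l = \left(-65\right)^{2} = 4225$)
$w = 406$ ($w = -1691 + 2097 = 406$)
$\frac{2669 - \left(\frac{15}{14} + \frac{289}{J{\left(28,-3 \right)}}\right)}{w + l} = \frac{2669 - \left(- \frac{289}{4} + \frac{15}{14}\right)}{406 + 4225} = \frac{2669 - - \frac{1993}{28}}{4631} = \left(2669 + \left(- \frac{15}{14} + \frac{289}{4}\right)\right) \frac{1}{4631} = \left(2669 + \frac{1993}{28}\right) \frac{1}{4631} = \frac{76725}{28} \cdot \frac{1}{4631} = \frac{6975}{11788}$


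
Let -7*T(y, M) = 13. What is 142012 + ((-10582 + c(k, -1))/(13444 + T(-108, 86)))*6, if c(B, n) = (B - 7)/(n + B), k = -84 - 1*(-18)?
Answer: 33157989174/233495 ≈ 1.4201e+5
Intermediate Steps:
k = -66 (k = -84 + 18 = -66)
c(B, n) = (-7 + B)/(B + n)
T(y, M) = -13/7 (T(y, M) = -1/7*13 = -13/7)
142012 + ((-10582 + c(k, -1))/(13444 + T(-108, 86)))*6 = 142012 + ((-10582 + (-7 - 66)/(-66 - 1))/(13444 - 13/7))*6 = 142012 + ((-10582 - 73/(-67))/(94095/7))*6 = 142012 + ((-10582 - 1/67*(-73))*(7/94095))*6 = 142012 + ((-10582 + 73/67)*(7/94095))*6 = 142012 - 708921/67*7/94095*6 = 142012 - 551383/700485*6 = 142012 - 1102766/233495 = 33157989174/233495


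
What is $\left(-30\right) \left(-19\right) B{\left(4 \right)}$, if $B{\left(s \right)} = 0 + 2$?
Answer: $1140$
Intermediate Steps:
$B{\left(s \right)} = 2$
$\left(-30\right) \left(-19\right) B{\left(4 \right)} = \left(-30\right) \left(-19\right) 2 = 570 \cdot 2 = 1140$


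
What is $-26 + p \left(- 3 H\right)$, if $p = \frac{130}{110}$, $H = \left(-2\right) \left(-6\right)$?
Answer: $- \frac{754}{11} \approx -68.545$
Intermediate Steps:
$H = 12$
$p = \frac{13}{11}$ ($p = 130 \cdot \frac{1}{110} = \frac{13}{11} \approx 1.1818$)
$-26 + p \left(- 3 H\right) = -26 + \frac{13 \left(\left(-3\right) 12\right)}{11} = -26 + \frac{13}{11} \left(-36\right) = -26 - \frac{468}{11} = - \frac{754}{11}$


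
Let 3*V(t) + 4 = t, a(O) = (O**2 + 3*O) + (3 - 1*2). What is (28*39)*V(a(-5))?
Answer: 2548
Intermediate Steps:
a(O) = 1 + O**2 + 3*O (a(O) = (O**2 + 3*O) + (3 - 2) = (O**2 + 3*O) + 1 = 1 + O**2 + 3*O)
V(t) = -4/3 + t/3
(28*39)*V(a(-5)) = (28*39)*(-4/3 + (1 + (-5)**2 + 3*(-5))/3) = 1092*(-4/3 + (1 + 25 - 15)/3) = 1092*(-4/3 + (1/3)*11) = 1092*(-4/3 + 11/3) = 1092*(7/3) = 2548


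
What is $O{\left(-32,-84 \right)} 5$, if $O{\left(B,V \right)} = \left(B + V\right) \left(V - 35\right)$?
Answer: $69020$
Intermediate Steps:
$O{\left(B,V \right)} = \left(-35 + V\right) \left(B + V\right)$ ($O{\left(B,V \right)} = \left(B + V\right) \left(-35 + V\right) = \left(-35 + V\right) \left(B + V\right)$)
$O{\left(-32,-84 \right)} 5 = \left(\left(-84\right)^{2} - -1120 - -2940 - -2688\right) 5 = \left(7056 + 1120 + 2940 + 2688\right) 5 = 13804 \cdot 5 = 69020$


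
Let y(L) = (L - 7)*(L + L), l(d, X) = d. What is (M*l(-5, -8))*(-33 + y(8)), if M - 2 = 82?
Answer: 7140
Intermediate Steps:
M = 84 (M = 2 + 82 = 84)
y(L) = 2*L*(-7 + L) (y(L) = (-7 + L)*(2*L) = 2*L*(-7 + L))
(M*l(-5, -8))*(-33 + y(8)) = (84*(-5))*(-33 + 2*8*(-7 + 8)) = -420*(-33 + 2*8*1) = -420*(-33 + 16) = -420*(-17) = 7140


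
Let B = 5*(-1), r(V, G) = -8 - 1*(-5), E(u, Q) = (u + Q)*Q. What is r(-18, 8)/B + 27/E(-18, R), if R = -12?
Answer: 27/40 ≈ 0.67500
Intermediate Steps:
E(u, Q) = Q*(Q + u) (E(u, Q) = (Q + u)*Q = Q*(Q + u))
r(V, G) = -3 (r(V, G) = -8 + 5 = -3)
B = -5
r(-18, 8)/B + 27/E(-18, R) = -3/(-5) + 27/((-12*(-12 - 18))) = -3*(-⅕) + 27/((-12*(-30))) = ⅗ + 27/360 = ⅗ + 27*(1/360) = ⅗ + 3/40 = 27/40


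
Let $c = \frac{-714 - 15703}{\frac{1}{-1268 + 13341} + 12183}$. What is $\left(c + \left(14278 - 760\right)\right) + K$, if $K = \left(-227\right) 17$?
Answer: $\frac{1420499289799}{147085360} \approx 9657.7$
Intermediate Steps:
$K = -3859$
$c = - \frac{198202441}{147085360}$ ($c = - \frac{16417}{\frac{1}{12073} + 12183} = - \frac{16417}{\frac{147085360}{12073}} = \left(-16417\right) \frac{12073}{147085360} = - \frac{198202441}{147085360} \approx -1.3475$)
$\left(c + \left(14278 - 760\right)\right) + K = \left(- \frac{198202441}{147085360} + \left(14278 - 760\right)\right) - 3859 = \left(- \frac{198202441}{147085360} + 13518\right) - 3859 = \frac{1988101694039}{147085360} - 3859 = \frac{1420499289799}{147085360}$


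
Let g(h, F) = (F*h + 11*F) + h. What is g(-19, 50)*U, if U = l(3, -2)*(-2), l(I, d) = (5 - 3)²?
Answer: 3352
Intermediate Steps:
g(h, F) = h + 11*F + F*h (g(h, F) = (11*F + F*h) + h = h + 11*F + F*h)
l(I, d) = 4 (l(I, d) = 2² = 4)
U = -8 (U = 4*(-2) = -8)
g(-19, 50)*U = (-19 + 11*50 + 50*(-19))*(-8) = (-19 + 550 - 950)*(-8) = -419*(-8) = 3352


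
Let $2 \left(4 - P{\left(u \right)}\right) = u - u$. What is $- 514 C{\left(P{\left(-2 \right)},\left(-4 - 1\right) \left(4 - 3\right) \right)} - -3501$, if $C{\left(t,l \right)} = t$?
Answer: $1445$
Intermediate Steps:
$P{\left(u \right)} = 4$ ($P{\left(u \right)} = 4 - \frac{u - u}{2} = 4 - 0 = 4 + 0 = 4$)
$- 514 C{\left(P{\left(-2 \right)},\left(-4 - 1\right) \left(4 - 3\right) \right)} - -3501 = \left(-514\right) 4 - -3501 = -2056 + 3501 = 1445$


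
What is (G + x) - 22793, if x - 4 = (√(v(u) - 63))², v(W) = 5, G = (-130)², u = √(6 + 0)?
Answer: -5947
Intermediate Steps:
u = √6 ≈ 2.4495
G = 16900
x = -54 (x = 4 + (√(5 - 63))² = 4 + (√(-58))² = 4 + (I*√58)² = 4 - 58 = -54)
(G + x) - 22793 = (16900 - 54) - 22793 = 16846 - 22793 = -5947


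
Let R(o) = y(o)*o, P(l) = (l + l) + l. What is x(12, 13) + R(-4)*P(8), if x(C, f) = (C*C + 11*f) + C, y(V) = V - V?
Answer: 299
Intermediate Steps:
y(V) = 0
P(l) = 3*l (P(l) = 2*l + l = 3*l)
x(C, f) = C + C² + 11*f (x(C, f) = (C² + 11*f) + C = C + C² + 11*f)
R(o) = 0 (R(o) = 0*o = 0)
x(12, 13) + R(-4)*P(8) = (12 + 12² + 11*13) + 0*(3*8) = (12 + 144 + 143) + 0*24 = 299 + 0 = 299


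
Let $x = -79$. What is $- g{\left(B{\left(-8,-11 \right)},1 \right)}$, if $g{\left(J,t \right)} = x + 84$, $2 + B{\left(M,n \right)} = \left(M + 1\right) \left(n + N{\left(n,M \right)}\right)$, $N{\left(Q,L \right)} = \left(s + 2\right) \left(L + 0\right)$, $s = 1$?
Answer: $-5$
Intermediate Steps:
$N{\left(Q,L \right)} = 3 L$ ($N{\left(Q,L \right)} = \left(1 + 2\right) \left(L + 0\right) = 3 L$)
$B{\left(M,n \right)} = -2 + \left(1 + M\right) \left(n + 3 M\right)$ ($B{\left(M,n \right)} = -2 + \left(M + 1\right) \left(n + 3 M\right) = -2 + \left(1 + M\right) \left(n + 3 M\right)$)
$g{\left(J,t \right)} = 5$ ($g{\left(J,t \right)} = -79 + 84 = 5$)
$- g{\left(B{\left(-8,-11 \right)},1 \right)} = \left(-1\right) 5 = -5$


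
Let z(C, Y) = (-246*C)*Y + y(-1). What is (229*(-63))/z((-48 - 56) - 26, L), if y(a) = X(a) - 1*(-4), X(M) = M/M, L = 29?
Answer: -14427/927425 ≈ -0.015556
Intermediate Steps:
X(M) = 1
y(a) = 5 (y(a) = 1 - 1*(-4) = 1 + 4 = 5)
z(C, Y) = 5 - 246*C*Y (z(C, Y) = (-246*C)*Y + 5 = -246*C*Y + 5 = 5 - 246*C*Y)
(229*(-63))/z((-48 - 56) - 26, L) = (229*(-63))/(5 - 246*((-48 - 56) - 26)*29) = -14427/(5 - 246*(-104 - 26)*29) = -14427/(5 - 246*(-130)*29) = -14427/(5 + 927420) = -14427/927425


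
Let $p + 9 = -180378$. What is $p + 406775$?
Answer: $226388$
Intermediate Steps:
$p = -180387$ ($p = -9 - 180378 = -180387$)
$p + 406775 = -180387 + 406775 = 226388$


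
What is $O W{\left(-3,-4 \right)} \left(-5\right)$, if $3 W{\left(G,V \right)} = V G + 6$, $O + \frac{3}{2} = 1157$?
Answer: $-34665$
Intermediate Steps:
$O = \frac{2311}{2}$ ($O = - \frac{3}{2} + 1157 = \frac{2311}{2} \approx 1155.5$)
$W{\left(G,V \right)} = 2 + \frac{G V}{3}$ ($W{\left(G,V \right)} = \frac{V G + 6}{3} = \frac{G V + 6}{3} = \frac{6 + G V}{3} = 2 + \frac{G V}{3}$)
$O W{\left(-3,-4 \right)} \left(-5\right) = \frac{2311 \left(2 + \frac{1}{3} \left(-3\right) \left(-4\right)\right) \left(-5\right)}{2} = \frac{2311 \left(2 + 4\right) \left(-5\right)}{2} = \frac{2311 \cdot 6 \left(-5\right)}{2} = \frac{2311}{2} \left(-30\right) = -34665$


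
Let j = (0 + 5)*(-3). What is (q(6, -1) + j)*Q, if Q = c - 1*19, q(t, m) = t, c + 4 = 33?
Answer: -90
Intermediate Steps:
c = 29 (c = -4 + 33 = 29)
j = -15 (j = 5*(-3) = -15)
Q = 10 (Q = 29 - 1*19 = 29 - 19 = 10)
(q(6, -1) + j)*Q = (6 - 15)*10 = -9*10 = -90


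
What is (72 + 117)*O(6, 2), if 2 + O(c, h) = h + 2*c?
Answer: 2268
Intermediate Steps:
O(c, h) = -2 + h + 2*c (O(c, h) = -2 + (h + 2*c) = -2 + h + 2*c)
(72 + 117)*O(6, 2) = (72 + 117)*(-2 + 2 + 2*6) = 189*(-2 + 2 + 12) = 189*12 = 2268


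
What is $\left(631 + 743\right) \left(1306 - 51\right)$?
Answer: $1724370$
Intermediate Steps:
$\left(631 + 743\right) \left(1306 - 51\right) = 1374 \cdot 1255 = 1724370$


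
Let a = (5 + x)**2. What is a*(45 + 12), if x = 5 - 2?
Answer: 3648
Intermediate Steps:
x = 3
a = 64 (a = (5 + 3)**2 = 8**2 = 64)
a*(45 + 12) = 64*(45 + 12) = 64*57 = 3648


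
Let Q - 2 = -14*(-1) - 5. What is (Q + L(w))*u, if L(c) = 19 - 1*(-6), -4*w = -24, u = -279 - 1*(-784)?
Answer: 18180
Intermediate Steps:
u = 505 (u = -279 + 784 = 505)
w = 6 (w = -¼*(-24) = 6)
L(c) = 25 (L(c) = 19 + 6 = 25)
Q = 11 (Q = 2 + (-14*(-1) - 5) = 2 + (14 - 5) = 2 + 9 = 11)
(Q + L(w))*u = (11 + 25)*505 = 36*505 = 18180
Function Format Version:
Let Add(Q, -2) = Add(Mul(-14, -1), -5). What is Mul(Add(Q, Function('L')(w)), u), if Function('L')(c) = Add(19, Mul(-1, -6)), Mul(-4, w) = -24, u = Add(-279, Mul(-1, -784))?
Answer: 18180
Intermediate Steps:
u = 505 (u = Add(-279, 784) = 505)
w = 6 (w = Mul(Rational(-1, 4), -24) = 6)
Function('L')(c) = 25 (Function('L')(c) = Add(19, 6) = 25)
Q = 11 (Q = Add(2, Add(Mul(-14, -1), -5)) = Add(2, Add(14, -5)) = Add(2, 9) = 11)
Mul(Add(Q, Function('L')(w)), u) = Mul(Add(11, 25), 505) = Mul(36, 505) = 18180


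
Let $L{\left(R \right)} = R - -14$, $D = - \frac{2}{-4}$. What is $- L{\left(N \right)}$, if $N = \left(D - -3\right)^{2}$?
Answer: $- \frac{105}{4} \approx -26.25$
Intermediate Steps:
$D = \frac{1}{2}$ ($D = \left(-2\right) \left(- \frac{1}{4}\right) = \frac{1}{2} \approx 0.5$)
$N = \frac{49}{4}$ ($N = \left(\frac{1}{2} - -3\right)^{2} = \left(\frac{1}{2} + 3\right)^{2} = \left(\frac{7}{2}\right)^{2} = \frac{49}{4} \approx 12.25$)
$L{\left(R \right)} = 14 + R$ ($L{\left(R \right)} = R + 14 = 14 + R$)
$- L{\left(N \right)} = - (14 + \frac{49}{4}) = \left(-1\right) \frac{105}{4} = - \frac{105}{4}$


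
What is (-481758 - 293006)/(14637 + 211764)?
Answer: -774764/226401 ≈ -3.4221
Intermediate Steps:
(-481758 - 293006)/(14637 + 211764) = -774764/226401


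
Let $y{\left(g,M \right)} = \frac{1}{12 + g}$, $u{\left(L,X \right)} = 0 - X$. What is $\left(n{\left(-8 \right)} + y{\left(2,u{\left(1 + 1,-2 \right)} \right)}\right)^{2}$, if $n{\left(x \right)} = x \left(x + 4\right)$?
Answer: $\frac{201601}{196} \approx 1028.6$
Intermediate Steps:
$u{\left(L,X \right)} = - X$
$n{\left(x \right)} = x \left(4 + x\right)$
$\left(n{\left(-8 \right)} + y{\left(2,u{\left(1 + 1,-2 \right)} \right)}\right)^{2} = \left(- 8 \left(4 - 8\right) + \frac{1}{12 + 2}\right)^{2} = \left(\left(-8\right) \left(-4\right) + \frac{1}{14}\right)^{2} = \left(32 + \frac{1}{14}\right)^{2} = \left(\frac{449}{14}\right)^{2} = \frac{201601}{196}$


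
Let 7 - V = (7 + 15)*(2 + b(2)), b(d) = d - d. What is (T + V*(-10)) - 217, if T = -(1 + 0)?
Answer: 152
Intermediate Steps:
T = -1 (T = -1*1 = -1)
b(d) = 0
V = -37 (V = 7 - (7 + 15)*(2 + 0) = 7 - 22*2 = 7 - 1*44 = 7 - 44 = -37)
(T + V*(-10)) - 217 = (-1 - 37*(-10)) - 217 = (-1 + 370) - 217 = 369 - 217 = 152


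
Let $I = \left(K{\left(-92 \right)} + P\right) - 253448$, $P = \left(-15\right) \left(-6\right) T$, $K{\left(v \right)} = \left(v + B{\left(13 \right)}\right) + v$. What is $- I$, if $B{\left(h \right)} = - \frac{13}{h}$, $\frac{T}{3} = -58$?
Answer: $269293$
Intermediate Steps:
$T = -174$ ($T = 3 \left(-58\right) = -174$)
$K{\left(v \right)} = -1 + 2 v$ ($K{\left(v \right)} = \left(v - \frac{13}{13}\right) + v = \left(v - 1\right) + v = \left(-1 + v\right) + v = -1 + 2 v$)
$P = -15660$ ($P = \left(-15\right) \left(-6\right) \left(-174\right) = 90 \left(-174\right) = -15660$)
$I = -269293$ ($I = \left(\left(-1 + 2 \left(-92\right)\right) - 15660\right) - 253448 = \left(\left(-1 - 184\right) - 15660\right) - 253448 = \left(-185 - 15660\right) - 253448 = -15845 - 253448 = -269293$)
$- I = \left(-1\right) \left(-269293\right) = 269293$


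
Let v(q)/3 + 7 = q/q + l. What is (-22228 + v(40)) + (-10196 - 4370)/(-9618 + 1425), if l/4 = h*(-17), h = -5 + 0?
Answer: -173890052/8193 ≈ -21224.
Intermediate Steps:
h = -5
l = 340 (l = 4*(-5*(-17)) = 4*85 = 340)
v(q) = 1002 (v(q) = -21 + 3*(q/q + 340) = -21 + 3*(1 + 340) = -21 + 3*341 = -21 + 1023 = 1002)
(-22228 + v(40)) + (-10196 - 4370)/(-9618 + 1425) = (-22228 + 1002) + (-10196 - 4370)/(-9618 + 1425) = -21226 - 14566/(-8193) = -21226 - 14566*(-1/8193) = -21226 + 14566/8193 = -173890052/8193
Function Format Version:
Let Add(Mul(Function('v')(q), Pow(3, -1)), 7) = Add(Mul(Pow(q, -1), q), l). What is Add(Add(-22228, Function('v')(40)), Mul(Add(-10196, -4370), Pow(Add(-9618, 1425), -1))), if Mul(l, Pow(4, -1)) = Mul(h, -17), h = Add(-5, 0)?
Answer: Rational(-173890052, 8193) ≈ -21224.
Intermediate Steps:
h = -5
l = 340 (l = Mul(4, Mul(-5, -17)) = Mul(4, 85) = 340)
Function('v')(q) = 1002 (Function('v')(q) = Add(-21, Mul(3, Add(Mul(Pow(q, -1), q), 340))) = Add(-21, Mul(3, Add(1, 340))) = Add(-21, Mul(3, 341)) = Add(-21, 1023) = 1002)
Add(Add(-22228, Function('v')(40)), Mul(Add(-10196, -4370), Pow(Add(-9618, 1425), -1))) = Add(Add(-22228, 1002), Mul(Add(-10196, -4370), Pow(Add(-9618, 1425), -1))) = Add(-21226, Mul(-14566, Pow(-8193, -1))) = Add(-21226, Mul(-14566, Rational(-1, 8193))) = Add(-21226, Rational(14566, 8193)) = Rational(-173890052, 8193)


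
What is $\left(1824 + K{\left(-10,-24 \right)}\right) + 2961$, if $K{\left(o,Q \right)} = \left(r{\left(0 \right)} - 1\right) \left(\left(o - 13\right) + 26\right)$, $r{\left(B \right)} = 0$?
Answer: $4782$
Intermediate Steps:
$K{\left(o,Q \right)} = -13 - o$ ($K{\left(o,Q \right)} = \left(0 - 1\right) \left(\left(o - 13\right) + 26\right) = - (\left(o - 13\right) + 26) = - (\left(-13 + o\right) + 26) = - (13 + o) = -13 - o$)
$\left(1824 + K{\left(-10,-24 \right)}\right) + 2961 = \left(1824 - 3\right) + 2961 = 1821 + 2961 = 4782$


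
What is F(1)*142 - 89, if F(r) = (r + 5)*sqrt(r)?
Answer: 763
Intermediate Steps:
F(r) = sqrt(r)*(5 + r) (F(r) = (5 + r)*sqrt(r) = sqrt(r)*(5 + r))
F(1)*142 - 89 = (sqrt(1)*(5 + 1))*142 - 89 = (1*6)*142 - 89 = 6*142 - 89 = 852 - 89 = 763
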